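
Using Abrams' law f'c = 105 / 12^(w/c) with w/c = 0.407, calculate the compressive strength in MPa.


f'c = 105 / 12^0.407
= 105 / 2.749
= 38.19 MPa

38.19


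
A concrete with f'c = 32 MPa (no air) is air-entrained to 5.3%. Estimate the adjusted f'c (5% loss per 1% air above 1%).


Strength loss = (5.3 - 1) * 5 = 21.5%
f'c = 32 * (1 - 21.5/100)
= 25.12 MPa

25.12


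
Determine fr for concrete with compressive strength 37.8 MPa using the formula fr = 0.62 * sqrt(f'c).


fr = 0.62 * sqrt(37.8)
= 3.812 MPa

3.812


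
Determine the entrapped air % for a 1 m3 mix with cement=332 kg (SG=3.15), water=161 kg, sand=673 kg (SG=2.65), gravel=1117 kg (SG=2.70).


Vol cement = 332 / (3.15 * 1000) = 0.105397 m3
Vol water = 161 / 1000 = 0.161 m3
Vol sand = 673 / (2.65 * 1000) = 0.253962 m3
Vol gravel = 1117 / (2.70 * 1000) = 0.413704 m3
Total solid + water volume = 0.934063 m3
Air = (1 - 0.934063) * 100 = 6.59%

6.59


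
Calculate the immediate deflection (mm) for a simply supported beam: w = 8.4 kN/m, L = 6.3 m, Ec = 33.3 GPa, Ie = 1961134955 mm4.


Convert: L = 6.3 m = 6300 mm, Ec = 33.3 GPa = 33300 MPa
delta = 5 * 8.4 * 6300^4 / (384 * 33300 * 1961134955)
= 2.64 mm

2.64


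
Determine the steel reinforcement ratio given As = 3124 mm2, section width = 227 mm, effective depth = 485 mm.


rho = As / (b * d)
= 3124 / (227 * 485)
= 0.0284

0.0284


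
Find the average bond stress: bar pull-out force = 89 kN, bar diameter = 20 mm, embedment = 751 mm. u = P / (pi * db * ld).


u = P / (pi * db * ld)
= 89 * 1000 / (pi * 20 * 751)
= 1.886 MPa

1.886


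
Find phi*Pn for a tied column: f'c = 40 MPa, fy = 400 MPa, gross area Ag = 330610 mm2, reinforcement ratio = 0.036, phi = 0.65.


Ast = rho * Ag = 0.036 * 330610 = 11901.96 mm2
phi*Pn = 0.65 * 0.80 * (0.85 * 40 * (330610 - 11901.96) + 400 * 11901.96) / 1000
= 8110.37 kN

8110.37


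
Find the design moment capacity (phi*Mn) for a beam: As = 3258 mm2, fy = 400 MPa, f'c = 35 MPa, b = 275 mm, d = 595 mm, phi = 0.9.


a = As * fy / (0.85 * f'c * b)
= 3258 * 400 / (0.85 * 35 * 275)
= 159.2911 mm
Mn = As * fy * (d - a/2) / 10^6
= 671.6099 kN-m
phi*Mn = 0.9 * 671.6099 = 604.45 kN-m

604.45


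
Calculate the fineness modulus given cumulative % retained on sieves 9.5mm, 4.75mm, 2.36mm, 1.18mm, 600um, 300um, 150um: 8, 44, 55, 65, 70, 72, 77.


FM = sum(cumulative % retained) / 100
= 391 / 100
= 3.91

3.91


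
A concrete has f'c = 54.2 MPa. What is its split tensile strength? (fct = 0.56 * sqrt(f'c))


fct = 0.56 * sqrt(54.2)
= 0.56 * 7.362
= 4.123 MPa

4.123


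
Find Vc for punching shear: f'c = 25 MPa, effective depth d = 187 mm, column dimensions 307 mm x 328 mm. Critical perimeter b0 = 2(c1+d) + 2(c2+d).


b0 = 2*(307 + 187) + 2*(328 + 187) = 2018 mm
Vc = 0.33 * sqrt(25) * 2018 * 187 / 1000
= 622.65 kN

622.65


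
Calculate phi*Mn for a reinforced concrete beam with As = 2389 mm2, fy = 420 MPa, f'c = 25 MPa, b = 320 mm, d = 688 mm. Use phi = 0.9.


a = As * fy / (0.85 * f'c * b)
= 2389 * 420 / (0.85 * 25 * 320)
= 147.5559 mm
Mn = As * fy * (d - a/2) / 10^6
= 616.2981 kN-m
phi*Mn = 0.9 * 616.2981 = 554.67 kN-m

554.67


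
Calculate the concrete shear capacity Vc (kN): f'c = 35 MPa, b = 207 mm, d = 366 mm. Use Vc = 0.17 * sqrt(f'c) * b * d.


Vc = 0.17 * sqrt(35) * 207 * 366 / 1000
= 76.2 kN

76.2


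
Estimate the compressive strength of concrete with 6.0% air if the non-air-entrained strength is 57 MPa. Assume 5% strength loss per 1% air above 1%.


Strength loss = (6.0 - 1) * 5 = 25.0%
f'c = 57 * (1 - 25.0/100)
= 42.75 MPa

42.75


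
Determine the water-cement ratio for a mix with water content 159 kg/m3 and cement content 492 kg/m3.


w/c = water / cement
w/c = 159 / 492 = 0.323

0.323


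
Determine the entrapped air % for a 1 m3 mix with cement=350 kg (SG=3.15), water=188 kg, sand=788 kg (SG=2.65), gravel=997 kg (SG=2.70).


Vol cement = 350 / (3.15 * 1000) = 0.111111 m3
Vol water = 188 / 1000 = 0.188 m3
Vol sand = 788 / (2.65 * 1000) = 0.297358 m3
Vol gravel = 997 / (2.70 * 1000) = 0.369259 m3
Total solid + water volume = 0.965729 m3
Air = (1 - 0.965729) * 100 = 3.43%

3.43


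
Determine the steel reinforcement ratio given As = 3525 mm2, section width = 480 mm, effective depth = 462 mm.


rho = As / (b * d)
= 3525 / (480 * 462)
= 0.0159

0.0159


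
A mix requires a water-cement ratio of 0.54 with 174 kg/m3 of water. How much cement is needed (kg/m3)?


Cement = water / (w/c)
= 174 / 0.54
= 322.2 kg/m3

322.2


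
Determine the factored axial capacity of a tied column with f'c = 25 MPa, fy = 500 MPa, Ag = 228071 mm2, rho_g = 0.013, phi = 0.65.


Ast = rho * Ag = 0.013 * 228071 = 2964.923 mm2
phi*Pn = 0.65 * 0.80 * (0.85 * 25 * (228071 - 2964.923) + 500 * 2964.923) / 1000
= 3258.3 kN

3258.3


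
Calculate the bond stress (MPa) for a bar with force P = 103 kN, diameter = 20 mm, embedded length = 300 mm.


u = P / (pi * db * ld)
= 103 * 1000 / (pi * 20 * 300)
= 5.464 MPa

5.464


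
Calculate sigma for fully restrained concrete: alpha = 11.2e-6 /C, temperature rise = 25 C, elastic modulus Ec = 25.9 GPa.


sigma = alpha * dT * Ec
= 11.2e-6 * 25 * 25.9 * 1000
= 7.252 MPa

7.252


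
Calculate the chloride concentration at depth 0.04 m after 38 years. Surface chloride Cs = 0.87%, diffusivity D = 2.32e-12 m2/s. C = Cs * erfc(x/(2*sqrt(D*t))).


t_seconds = 38 * 365.25 * 24 * 3600 = 1199188800.0 s
arg = 0.04 / (2 * sqrt(2.32e-12 * 1199188800.0))
= 0.3792
erfc(0.3792) = 0.5918
C = 0.87 * 0.5918 = 0.5149%

0.5149


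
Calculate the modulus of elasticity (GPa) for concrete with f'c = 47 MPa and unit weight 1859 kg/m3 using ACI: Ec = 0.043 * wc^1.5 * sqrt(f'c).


Ec = 0.043 * 1859^1.5 * sqrt(47) / 1000
= 23.63 GPa

23.63


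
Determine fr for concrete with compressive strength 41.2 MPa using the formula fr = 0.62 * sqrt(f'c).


fr = 0.62 * sqrt(41.2)
= 3.98 MPa

3.98


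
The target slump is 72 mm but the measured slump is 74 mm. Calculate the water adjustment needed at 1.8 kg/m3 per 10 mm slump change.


Difference = 72 - 74 = -2 mm
Water adjustment = -2 * 1.8 / 10 = -0.4 kg/m3

-0.4


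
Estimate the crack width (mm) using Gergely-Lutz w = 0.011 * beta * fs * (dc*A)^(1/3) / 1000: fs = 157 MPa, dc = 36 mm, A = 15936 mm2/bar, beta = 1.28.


w = 0.011 * beta * fs * (dc * A)^(1/3) / 1000
= 0.011 * 1.28 * 157 * (36 * 15936)^(1/3) / 1000
= 0.184 mm

0.184


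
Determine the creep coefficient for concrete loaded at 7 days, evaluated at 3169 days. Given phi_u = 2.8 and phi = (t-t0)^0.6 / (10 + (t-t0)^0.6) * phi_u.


dt = 3169 - 7 = 3162
phi = 3162^0.6 / (10 + 3162^0.6) * 2.8
= 2.594

2.594


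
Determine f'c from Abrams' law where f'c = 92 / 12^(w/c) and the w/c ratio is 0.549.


f'c = 92 / 12^0.549
= 92 / 3.913
= 23.51 MPa

23.51


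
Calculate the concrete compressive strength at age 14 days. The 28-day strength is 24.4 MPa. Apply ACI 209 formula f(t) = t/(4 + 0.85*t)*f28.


f(14) = 14 / (4 + 0.85 * 14) * 24.4
= 14 / 15.9 * 24.4
= 21.48 MPa

21.48


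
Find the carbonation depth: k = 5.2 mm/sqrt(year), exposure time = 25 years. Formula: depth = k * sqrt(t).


depth = k * sqrt(t)
= 5.2 * sqrt(25)
= 26.0 mm

26.0


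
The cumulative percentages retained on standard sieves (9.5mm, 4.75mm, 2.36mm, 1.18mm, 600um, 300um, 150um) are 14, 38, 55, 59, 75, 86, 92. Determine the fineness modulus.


FM = sum(cumulative % retained) / 100
= 419 / 100
= 4.19

4.19


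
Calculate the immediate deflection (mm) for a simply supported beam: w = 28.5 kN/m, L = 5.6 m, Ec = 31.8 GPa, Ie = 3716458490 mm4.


Convert: L = 5.6 m = 5600 mm, Ec = 31.8 GPa = 31800 MPa
delta = 5 * 28.5 * 5600^4 / (384 * 31800 * 3716458490)
= 3.09 mm

3.09


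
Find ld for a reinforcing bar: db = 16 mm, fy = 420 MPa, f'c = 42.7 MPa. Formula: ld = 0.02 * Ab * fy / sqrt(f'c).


Ab = pi * 16^2 / 4 = 201.062 mm2
ld = 0.02 * 201.062 * 420 / sqrt(42.7)
= 258.5 mm

258.5


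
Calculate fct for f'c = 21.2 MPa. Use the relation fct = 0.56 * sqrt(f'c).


fct = 0.56 * sqrt(21.2)
= 0.56 * 4.604
= 2.578 MPa

2.578


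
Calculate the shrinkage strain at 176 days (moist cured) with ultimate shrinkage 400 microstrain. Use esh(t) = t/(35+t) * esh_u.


esh(176) = 176 / (35 + 176) * 400
= 176 / 211 * 400
= 333.6 microstrain

333.6


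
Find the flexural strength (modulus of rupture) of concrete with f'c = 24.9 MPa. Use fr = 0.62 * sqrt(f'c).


fr = 0.62 * sqrt(24.9)
= 3.094 MPa

3.094


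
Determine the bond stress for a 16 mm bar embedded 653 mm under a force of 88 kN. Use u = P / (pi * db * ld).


u = P / (pi * db * ld)
= 88 * 1000 / (pi * 16 * 653)
= 2.681 MPa

2.681


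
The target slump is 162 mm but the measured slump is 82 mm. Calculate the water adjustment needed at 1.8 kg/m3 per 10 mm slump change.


Difference = 162 - 82 = 80 mm
Water adjustment = 80 * 1.8 / 10 = 14.4 kg/m3

14.4


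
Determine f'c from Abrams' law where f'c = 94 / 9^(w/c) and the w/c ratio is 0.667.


f'c = 94 / 9^0.667
= 94 / 4.33
= 21.71 MPa

21.71


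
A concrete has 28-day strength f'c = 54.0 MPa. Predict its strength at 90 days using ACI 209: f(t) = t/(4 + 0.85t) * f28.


f(90) = 90 / (4 + 0.85 * 90) * 54.0
= 90 / 80.5 * 54.0
= 60.37 MPa

60.37


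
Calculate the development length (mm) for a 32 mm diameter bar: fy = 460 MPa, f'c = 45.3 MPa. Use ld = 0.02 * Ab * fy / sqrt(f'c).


Ab = pi * 32^2 / 4 = 804.248 mm2
ld = 0.02 * 804.248 * 460 / sqrt(45.3)
= 1099.3 mm

1099.3


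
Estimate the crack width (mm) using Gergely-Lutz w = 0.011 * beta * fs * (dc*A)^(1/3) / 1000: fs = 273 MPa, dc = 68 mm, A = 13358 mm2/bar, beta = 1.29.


w = 0.011 * beta * fs * (dc * A)^(1/3) / 1000
= 0.011 * 1.29 * 273 * (68 * 13358)^(1/3) / 1000
= 0.375 mm

0.375


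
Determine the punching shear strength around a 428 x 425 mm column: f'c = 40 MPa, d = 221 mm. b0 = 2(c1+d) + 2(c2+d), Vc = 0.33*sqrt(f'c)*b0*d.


b0 = 2*(428 + 221) + 2*(425 + 221) = 2590 mm
Vc = 0.33 * sqrt(40) * 2590 * 221 / 1000
= 1194.64 kN

1194.64


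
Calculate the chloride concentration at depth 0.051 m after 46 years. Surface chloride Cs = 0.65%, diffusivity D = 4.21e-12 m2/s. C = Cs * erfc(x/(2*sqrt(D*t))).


t_seconds = 46 * 365.25 * 24 * 3600 = 1451649600.0 s
arg = 0.051 / (2 * sqrt(4.21e-12 * 1451649600.0))
= 0.3262
erfc(0.3262) = 0.6446
C = 0.65 * 0.6446 = 0.419%

0.419


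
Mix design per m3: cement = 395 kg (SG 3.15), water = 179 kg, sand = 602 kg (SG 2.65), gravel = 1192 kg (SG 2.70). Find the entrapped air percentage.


Vol cement = 395 / (3.15 * 1000) = 0.125397 m3
Vol water = 179 / 1000 = 0.179 m3
Vol sand = 602 / (2.65 * 1000) = 0.22717 m3
Vol gravel = 1192 / (2.70 * 1000) = 0.441481 m3
Total solid + water volume = 0.973048 m3
Air = (1 - 0.973048) * 100 = 2.7%

2.7


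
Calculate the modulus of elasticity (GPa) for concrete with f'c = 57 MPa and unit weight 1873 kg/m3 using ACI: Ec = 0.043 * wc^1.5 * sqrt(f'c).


Ec = 0.043 * 1873^1.5 * sqrt(57) / 1000
= 26.32 GPa

26.32


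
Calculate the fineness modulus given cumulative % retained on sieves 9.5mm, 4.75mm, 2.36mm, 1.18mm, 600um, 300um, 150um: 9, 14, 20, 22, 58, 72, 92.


FM = sum(cumulative % retained) / 100
= 287 / 100
= 2.87

2.87


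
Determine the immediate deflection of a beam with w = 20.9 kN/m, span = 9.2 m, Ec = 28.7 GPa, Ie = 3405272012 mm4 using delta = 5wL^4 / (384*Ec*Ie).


Convert: L = 9.2 m = 9200 mm, Ec = 28.7 GPa = 28700 MPa
delta = 5 * 20.9 * 9200^4 / (384 * 28700 * 3405272012)
= 19.95 mm

19.95


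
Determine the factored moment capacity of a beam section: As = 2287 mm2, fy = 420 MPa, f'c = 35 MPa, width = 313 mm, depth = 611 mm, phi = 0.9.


a = As * fy / (0.85 * f'c * b)
= 2287 * 420 / (0.85 * 35 * 313)
= 103.1535 mm
Mn = As * fy * (d - a/2) / 10^6
= 537.3484 kN-m
phi*Mn = 0.9 * 537.3484 = 483.61 kN-m

483.61


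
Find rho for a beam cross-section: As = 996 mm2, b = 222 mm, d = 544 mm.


rho = As / (b * d)
= 996 / (222 * 544)
= 0.0082

0.0082


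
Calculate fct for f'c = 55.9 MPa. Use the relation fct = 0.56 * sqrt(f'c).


fct = 0.56 * sqrt(55.9)
= 0.56 * 7.477
= 4.187 MPa

4.187


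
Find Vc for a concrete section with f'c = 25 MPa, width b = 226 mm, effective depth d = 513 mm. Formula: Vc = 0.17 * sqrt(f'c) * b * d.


Vc = 0.17 * sqrt(25) * 226 * 513 / 1000
= 98.55 kN

98.55


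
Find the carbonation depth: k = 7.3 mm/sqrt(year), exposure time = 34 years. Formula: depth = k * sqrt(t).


depth = k * sqrt(t)
= 7.3 * sqrt(34)
= 42.57 mm

42.57


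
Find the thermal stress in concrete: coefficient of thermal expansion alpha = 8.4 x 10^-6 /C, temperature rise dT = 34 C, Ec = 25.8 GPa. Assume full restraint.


sigma = alpha * dT * Ec
= 8.4e-6 * 34 * 25.8 * 1000
= 7.368 MPa

7.368


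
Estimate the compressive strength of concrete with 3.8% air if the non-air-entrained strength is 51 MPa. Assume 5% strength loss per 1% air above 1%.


Strength loss = (3.8 - 1) * 5 = 14.0%
f'c = 51 * (1 - 14.0/100)
= 43.86 MPa

43.86


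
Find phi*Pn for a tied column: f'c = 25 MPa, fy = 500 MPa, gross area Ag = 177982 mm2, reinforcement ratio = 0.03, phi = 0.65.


Ast = rho * Ag = 0.03 * 177982 = 5339.46 mm2
phi*Pn = 0.65 * 0.80 * (0.85 * 25 * (177982 - 5339.46) + 500 * 5339.46) / 1000
= 3295.96 kN

3295.96


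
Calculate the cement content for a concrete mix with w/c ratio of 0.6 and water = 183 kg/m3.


Cement = water / (w/c)
= 183 / 0.6
= 305.0 kg/m3

305.0


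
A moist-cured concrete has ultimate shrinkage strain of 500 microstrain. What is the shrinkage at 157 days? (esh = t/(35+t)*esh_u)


esh(157) = 157 / (35 + 157) * 500
= 157 / 192 * 500
= 408.9 microstrain

408.9


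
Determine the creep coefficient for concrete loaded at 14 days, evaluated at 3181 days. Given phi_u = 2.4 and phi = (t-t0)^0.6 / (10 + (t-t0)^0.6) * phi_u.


dt = 3181 - 14 = 3167
phi = 3167^0.6 / (10 + 3167^0.6) * 2.4
= 2.224

2.224


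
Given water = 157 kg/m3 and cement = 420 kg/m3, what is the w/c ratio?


w/c = water / cement
w/c = 157 / 420 = 0.374

0.374


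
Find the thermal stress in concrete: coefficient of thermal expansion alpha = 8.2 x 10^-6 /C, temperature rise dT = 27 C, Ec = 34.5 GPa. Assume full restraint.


sigma = alpha * dT * Ec
= 8.2e-6 * 27 * 34.5 * 1000
= 7.638 MPa

7.638


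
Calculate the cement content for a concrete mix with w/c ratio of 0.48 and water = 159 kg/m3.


Cement = water / (w/c)
= 159 / 0.48
= 331.2 kg/m3

331.2


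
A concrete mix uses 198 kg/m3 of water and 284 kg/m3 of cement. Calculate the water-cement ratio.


w/c = water / cement
w/c = 198 / 284 = 0.697

0.697


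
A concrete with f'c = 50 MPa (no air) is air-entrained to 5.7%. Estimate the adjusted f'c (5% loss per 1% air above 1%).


Strength loss = (5.7 - 1) * 5 = 23.5%
f'c = 50 * (1 - 23.5/100)
= 38.25 MPa

38.25


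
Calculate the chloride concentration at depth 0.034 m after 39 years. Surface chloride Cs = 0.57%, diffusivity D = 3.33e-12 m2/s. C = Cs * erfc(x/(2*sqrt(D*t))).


t_seconds = 39 * 365.25 * 24 * 3600 = 1230746400.0 s
arg = 0.034 / (2 * sqrt(3.33e-12 * 1230746400.0))
= 0.2655
erfc(0.2655) = 0.7073
C = 0.57 * 0.7073 = 0.4031%

0.4031


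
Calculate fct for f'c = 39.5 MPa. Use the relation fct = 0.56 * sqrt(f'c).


fct = 0.56 * sqrt(39.5)
= 0.56 * 6.285
= 3.52 MPa

3.52


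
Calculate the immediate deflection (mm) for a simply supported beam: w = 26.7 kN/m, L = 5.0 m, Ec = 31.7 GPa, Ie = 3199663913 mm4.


Convert: L = 5.0 m = 5000 mm, Ec = 31.7 GPa = 31700 MPa
delta = 5 * 26.7 * 5000^4 / (384 * 31700 * 3199663913)
= 2.14 mm

2.14


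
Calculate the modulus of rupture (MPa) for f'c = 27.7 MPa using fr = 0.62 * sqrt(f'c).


fr = 0.62 * sqrt(27.7)
= 3.263 MPa

3.263


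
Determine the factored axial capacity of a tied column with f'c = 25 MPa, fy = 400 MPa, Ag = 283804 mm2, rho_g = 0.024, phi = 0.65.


Ast = rho * Ag = 0.024 * 283804 = 6811.296 mm2
phi*Pn = 0.65 * 0.80 * (0.85 * 25 * (283804 - 6811.296) + 400 * 6811.296) / 1000
= 4477.52 kN

4477.52


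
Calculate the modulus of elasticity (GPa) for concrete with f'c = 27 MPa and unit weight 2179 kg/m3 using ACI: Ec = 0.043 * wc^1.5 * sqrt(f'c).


Ec = 0.043 * 2179^1.5 * sqrt(27) / 1000
= 22.73 GPa

22.73


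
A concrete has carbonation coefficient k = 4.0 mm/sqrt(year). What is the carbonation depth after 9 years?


depth = k * sqrt(t)
= 4.0 * sqrt(9)
= 12.0 mm

12.0


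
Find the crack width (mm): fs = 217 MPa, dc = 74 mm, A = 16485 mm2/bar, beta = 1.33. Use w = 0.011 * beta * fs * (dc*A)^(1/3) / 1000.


w = 0.011 * beta * fs * (dc * A)^(1/3) / 1000
= 0.011 * 1.33 * 217 * (74 * 16485)^(1/3) / 1000
= 0.339 mm

0.339


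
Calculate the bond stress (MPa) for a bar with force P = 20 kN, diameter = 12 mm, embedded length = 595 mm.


u = P / (pi * db * ld)
= 20 * 1000 / (pi * 12 * 595)
= 0.892 MPa

0.892


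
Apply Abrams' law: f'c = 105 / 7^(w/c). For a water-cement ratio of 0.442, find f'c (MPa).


f'c = 105 / 7^0.442
= 105 / 2.363
= 44.43 MPa

44.43


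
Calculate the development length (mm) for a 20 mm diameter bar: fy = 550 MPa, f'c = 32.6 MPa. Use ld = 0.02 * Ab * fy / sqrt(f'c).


Ab = pi * 20^2 / 4 = 314.159 mm2
ld = 0.02 * 314.159 * 550 / sqrt(32.6)
= 605.2 mm

605.2


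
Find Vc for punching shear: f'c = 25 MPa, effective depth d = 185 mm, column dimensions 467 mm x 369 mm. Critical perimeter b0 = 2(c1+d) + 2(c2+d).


b0 = 2*(467 + 185) + 2*(369 + 185) = 2412 mm
Vc = 0.33 * sqrt(25) * 2412 * 185 / 1000
= 736.26 kN

736.26


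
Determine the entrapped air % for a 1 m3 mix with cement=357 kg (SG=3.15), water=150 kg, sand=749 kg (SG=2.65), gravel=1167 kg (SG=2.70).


Vol cement = 357 / (3.15 * 1000) = 0.113333 m3
Vol water = 150 / 1000 = 0.15 m3
Vol sand = 749 / (2.65 * 1000) = 0.282642 m3
Vol gravel = 1167 / (2.70 * 1000) = 0.432222 m3
Total solid + water volume = 0.978197 m3
Air = (1 - 0.978197) * 100 = 2.18%

2.18


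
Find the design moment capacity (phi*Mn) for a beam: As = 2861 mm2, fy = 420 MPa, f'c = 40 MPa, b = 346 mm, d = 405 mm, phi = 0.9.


a = As * fy / (0.85 * f'c * b)
= 2861 * 420 / (0.85 * 40 * 346)
= 102.1438 mm
Mn = As * fy * (d - a/2) / 10^6
= 425.2871 kN-m
phi*Mn = 0.9 * 425.2871 = 382.76 kN-m

382.76


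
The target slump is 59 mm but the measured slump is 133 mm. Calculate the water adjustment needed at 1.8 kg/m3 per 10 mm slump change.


Difference = 59 - 133 = -74 mm
Water adjustment = -74 * 1.8 / 10 = -13.3 kg/m3

-13.3


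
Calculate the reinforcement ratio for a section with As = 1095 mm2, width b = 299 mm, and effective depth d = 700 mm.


rho = As / (b * d)
= 1095 / (299 * 700)
= 0.0052

0.0052


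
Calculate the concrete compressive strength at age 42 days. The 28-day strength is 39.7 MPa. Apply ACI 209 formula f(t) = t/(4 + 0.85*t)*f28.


f(42) = 42 / (4 + 0.85 * 42) * 39.7
= 42 / 39.7 * 39.7
= 42.0 MPa

42.0


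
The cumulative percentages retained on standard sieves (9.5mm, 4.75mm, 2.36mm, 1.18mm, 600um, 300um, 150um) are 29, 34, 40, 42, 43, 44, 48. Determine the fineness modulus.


FM = sum(cumulative % retained) / 100
= 280 / 100
= 2.8

2.8


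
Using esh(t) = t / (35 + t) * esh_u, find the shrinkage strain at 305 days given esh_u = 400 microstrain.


esh(305) = 305 / (35 + 305) * 400
= 305 / 340 * 400
= 358.8 microstrain

358.8


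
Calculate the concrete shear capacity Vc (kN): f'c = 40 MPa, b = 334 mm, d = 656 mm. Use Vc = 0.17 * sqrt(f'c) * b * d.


Vc = 0.17 * sqrt(40) * 334 * 656 / 1000
= 235.58 kN

235.58


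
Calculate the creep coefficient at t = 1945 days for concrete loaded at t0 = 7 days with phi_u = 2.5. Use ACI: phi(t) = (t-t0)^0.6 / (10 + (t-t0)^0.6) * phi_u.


dt = 1945 - 7 = 1938
phi = 1938^0.6 / (10 + 1938^0.6) * 2.5
= 2.259

2.259


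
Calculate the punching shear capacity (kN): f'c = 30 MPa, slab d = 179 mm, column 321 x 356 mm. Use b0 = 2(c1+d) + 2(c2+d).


b0 = 2*(321 + 179) + 2*(356 + 179) = 2070 mm
Vc = 0.33 * sqrt(30) * 2070 * 179 / 1000
= 669.73 kN

669.73


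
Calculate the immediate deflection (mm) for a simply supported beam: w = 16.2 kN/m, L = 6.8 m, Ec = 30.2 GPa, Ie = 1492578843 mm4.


Convert: L = 6.8 m = 6800 mm, Ec = 30.2 GPa = 30200 MPa
delta = 5 * 16.2 * 6800^4 / (384 * 30200 * 1492578843)
= 10.01 mm

10.01


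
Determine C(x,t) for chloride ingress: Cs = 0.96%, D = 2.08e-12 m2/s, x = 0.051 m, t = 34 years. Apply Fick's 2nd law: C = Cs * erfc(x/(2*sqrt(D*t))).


t_seconds = 34 * 365.25 * 24 * 3600 = 1072958400.0 s
arg = 0.051 / (2 * sqrt(2.08e-12 * 1072958400.0))
= 0.5398
erfc(0.5398) = 0.4452
C = 0.96 * 0.4452 = 0.4274%

0.4274


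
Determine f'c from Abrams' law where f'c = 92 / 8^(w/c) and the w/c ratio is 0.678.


f'c = 92 / 8^0.678
= 92 / 4.095
= 22.46 MPa

22.46


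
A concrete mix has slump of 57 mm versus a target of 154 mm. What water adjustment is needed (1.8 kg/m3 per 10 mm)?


Difference = 154 - 57 = 97 mm
Water adjustment = 97 * 1.8 / 10 = 17.5 kg/m3

17.5


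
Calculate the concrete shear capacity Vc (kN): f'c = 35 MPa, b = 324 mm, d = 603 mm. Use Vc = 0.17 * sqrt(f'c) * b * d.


Vc = 0.17 * sqrt(35) * 324 * 603 / 1000
= 196.49 kN

196.49


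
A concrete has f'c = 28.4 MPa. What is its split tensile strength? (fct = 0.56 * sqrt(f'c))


fct = 0.56 * sqrt(28.4)
= 0.56 * 5.329
= 2.984 MPa

2.984


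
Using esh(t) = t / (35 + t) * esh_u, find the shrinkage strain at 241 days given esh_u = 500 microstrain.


esh(241) = 241 / (35 + 241) * 500
= 241 / 276 * 500
= 436.6 microstrain

436.6


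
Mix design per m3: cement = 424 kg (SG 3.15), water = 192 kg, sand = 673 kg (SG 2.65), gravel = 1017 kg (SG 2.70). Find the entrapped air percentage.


Vol cement = 424 / (3.15 * 1000) = 0.134603 m3
Vol water = 192 / 1000 = 0.192 m3
Vol sand = 673 / (2.65 * 1000) = 0.253962 m3
Vol gravel = 1017 / (2.70 * 1000) = 0.376667 m3
Total solid + water volume = 0.957232 m3
Air = (1 - 0.957232) * 100 = 4.28%

4.28


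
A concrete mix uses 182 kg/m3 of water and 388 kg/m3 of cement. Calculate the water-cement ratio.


w/c = water / cement
w/c = 182 / 388 = 0.469

0.469


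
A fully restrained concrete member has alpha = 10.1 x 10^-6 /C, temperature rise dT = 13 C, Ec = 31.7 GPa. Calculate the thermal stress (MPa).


sigma = alpha * dT * Ec
= 10.1e-6 * 13 * 31.7 * 1000
= 4.162 MPa

4.162


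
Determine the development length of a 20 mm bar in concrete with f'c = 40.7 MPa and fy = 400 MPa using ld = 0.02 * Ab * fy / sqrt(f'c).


Ab = pi * 20^2 / 4 = 314.159 mm2
ld = 0.02 * 314.159 * 400 / sqrt(40.7)
= 394.0 mm

394.0


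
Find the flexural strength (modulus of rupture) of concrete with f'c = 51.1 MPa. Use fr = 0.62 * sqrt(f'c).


fr = 0.62 * sqrt(51.1)
= 4.432 MPa

4.432


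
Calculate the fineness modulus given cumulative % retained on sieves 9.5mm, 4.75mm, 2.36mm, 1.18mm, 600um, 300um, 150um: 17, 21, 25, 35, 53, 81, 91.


FM = sum(cumulative % retained) / 100
= 323 / 100
= 3.23

3.23


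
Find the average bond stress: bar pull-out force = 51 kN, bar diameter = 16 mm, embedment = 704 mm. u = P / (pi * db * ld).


u = P / (pi * db * ld)
= 51 * 1000 / (pi * 16 * 704)
= 1.441 MPa

1.441


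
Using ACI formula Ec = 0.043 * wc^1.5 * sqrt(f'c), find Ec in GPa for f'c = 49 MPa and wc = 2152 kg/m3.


Ec = 0.043 * 2152^1.5 * sqrt(49) / 1000
= 30.05 GPa

30.05


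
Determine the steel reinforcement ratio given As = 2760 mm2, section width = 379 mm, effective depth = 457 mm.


rho = As / (b * d)
= 2760 / (379 * 457)
= 0.0159

0.0159


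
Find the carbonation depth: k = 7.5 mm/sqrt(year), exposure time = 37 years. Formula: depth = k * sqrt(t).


depth = k * sqrt(t)
= 7.5 * sqrt(37)
= 45.62 mm

45.62


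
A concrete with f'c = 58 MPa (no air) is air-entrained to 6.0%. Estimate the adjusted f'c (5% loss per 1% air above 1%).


Strength loss = (6.0 - 1) * 5 = 25.0%
f'c = 58 * (1 - 25.0/100)
= 43.5 MPa

43.5


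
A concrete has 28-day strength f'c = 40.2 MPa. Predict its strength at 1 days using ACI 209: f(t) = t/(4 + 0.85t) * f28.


f(1) = 1 / (4 + 0.85 * 1) * 40.2
= 1 / 4.85 * 40.2
= 8.29 MPa

8.29


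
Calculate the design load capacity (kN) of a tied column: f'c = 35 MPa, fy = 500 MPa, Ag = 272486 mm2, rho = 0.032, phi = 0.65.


Ast = rho * Ag = 0.032 * 272486 = 8719.552 mm2
phi*Pn = 0.65 * 0.80 * (0.85 * 35 * (272486 - 8719.552) + 500 * 8719.552) / 1000
= 6347.55 kN

6347.55


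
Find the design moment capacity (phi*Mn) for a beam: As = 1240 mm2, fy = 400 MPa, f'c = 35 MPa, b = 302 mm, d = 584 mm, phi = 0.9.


a = As * fy / (0.85 * f'c * b)
= 1240 * 400 / (0.85 * 35 * 302)
= 55.2062 mm
Mn = As * fy * (d - a/2) / 10^6
= 275.9729 kN-m
phi*Mn = 0.9 * 275.9729 = 248.38 kN-m

248.38


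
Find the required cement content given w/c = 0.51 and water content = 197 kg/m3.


Cement = water / (w/c)
= 197 / 0.51
= 386.3 kg/m3

386.3


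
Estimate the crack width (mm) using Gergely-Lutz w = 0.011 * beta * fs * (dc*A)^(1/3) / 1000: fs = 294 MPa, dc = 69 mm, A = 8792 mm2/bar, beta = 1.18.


w = 0.011 * beta * fs * (dc * A)^(1/3) / 1000
= 0.011 * 1.18 * 294 * (69 * 8792)^(1/3) / 1000
= 0.323 mm

0.323


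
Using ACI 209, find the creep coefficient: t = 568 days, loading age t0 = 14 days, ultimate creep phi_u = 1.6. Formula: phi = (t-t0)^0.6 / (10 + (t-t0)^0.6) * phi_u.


dt = 568 - 14 = 554
phi = 554^0.6 / (10 + 554^0.6) * 1.6
= 1.305

1.305


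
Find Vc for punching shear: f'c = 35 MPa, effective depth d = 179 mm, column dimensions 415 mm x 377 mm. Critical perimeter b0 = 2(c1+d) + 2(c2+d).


b0 = 2*(415 + 179) + 2*(377 + 179) = 2300 mm
Vc = 0.33 * sqrt(35) * 2300 * 179 / 1000
= 803.76 kN

803.76


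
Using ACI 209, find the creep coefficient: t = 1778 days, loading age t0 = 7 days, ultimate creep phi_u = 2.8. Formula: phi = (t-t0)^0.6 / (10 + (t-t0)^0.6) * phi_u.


dt = 1778 - 7 = 1771
phi = 1771^0.6 / (10 + 1771^0.6) * 2.8
= 2.517

2.517


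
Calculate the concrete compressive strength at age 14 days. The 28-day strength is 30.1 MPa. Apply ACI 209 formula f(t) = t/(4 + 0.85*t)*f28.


f(14) = 14 / (4 + 0.85 * 14) * 30.1
= 14 / 15.9 * 30.1
= 26.5 MPa

26.5


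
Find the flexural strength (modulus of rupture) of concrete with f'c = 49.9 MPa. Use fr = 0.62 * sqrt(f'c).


fr = 0.62 * sqrt(49.9)
= 4.38 MPa

4.38


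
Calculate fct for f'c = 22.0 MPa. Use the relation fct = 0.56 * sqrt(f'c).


fct = 0.56 * sqrt(22.0)
= 0.56 * 4.69
= 2.627 MPa

2.627


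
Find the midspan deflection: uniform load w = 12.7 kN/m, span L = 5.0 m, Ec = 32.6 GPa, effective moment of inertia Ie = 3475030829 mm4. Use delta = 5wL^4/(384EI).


Convert: L = 5.0 m = 5000 mm, Ec = 32.6 GPa = 32600 MPa
delta = 5 * 12.7 * 5000^4 / (384 * 32600 * 3475030829)
= 0.91 mm

0.91


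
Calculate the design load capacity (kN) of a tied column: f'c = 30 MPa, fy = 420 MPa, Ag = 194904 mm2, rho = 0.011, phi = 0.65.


Ast = rho * Ag = 0.011 * 194904 = 2143.944 mm2
phi*Pn = 0.65 * 0.80 * (0.85 * 30 * (194904 - 2143.944) + 420 * 2143.944) / 1000
= 3024.24 kN

3024.24


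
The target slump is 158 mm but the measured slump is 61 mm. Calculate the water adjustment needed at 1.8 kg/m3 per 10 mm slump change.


Difference = 158 - 61 = 97 mm
Water adjustment = 97 * 1.8 / 10 = 17.5 kg/m3

17.5


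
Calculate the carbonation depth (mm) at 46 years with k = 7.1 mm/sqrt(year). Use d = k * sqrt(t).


depth = k * sqrt(t)
= 7.1 * sqrt(46)
= 48.15 mm

48.15


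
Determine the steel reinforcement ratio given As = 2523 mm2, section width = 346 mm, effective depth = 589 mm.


rho = As / (b * d)
= 2523 / (346 * 589)
= 0.0124

0.0124


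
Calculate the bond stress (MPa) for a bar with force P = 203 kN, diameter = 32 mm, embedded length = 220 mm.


u = P / (pi * db * ld)
= 203 * 1000 / (pi * 32 * 220)
= 9.179 MPa

9.179


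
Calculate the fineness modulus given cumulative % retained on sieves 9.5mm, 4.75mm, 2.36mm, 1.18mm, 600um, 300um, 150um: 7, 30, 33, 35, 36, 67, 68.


FM = sum(cumulative % retained) / 100
= 276 / 100
= 2.76

2.76


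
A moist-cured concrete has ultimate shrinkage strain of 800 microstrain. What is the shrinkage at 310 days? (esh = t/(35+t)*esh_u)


esh(310) = 310 / (35 + 310) * 800
= 310 / 345 * 800
= 718.8 microstrain

718.8


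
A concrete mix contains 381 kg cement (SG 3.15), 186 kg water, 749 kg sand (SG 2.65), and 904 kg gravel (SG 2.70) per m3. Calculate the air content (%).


Vol cement = 381 / (3.15 * 1000) = 0.120952 m3
Vol water = 186 / 1000 = 0.186 m3
Vol sand = 749 / (2.65 * 1000) = 0.282642 m3
Vol gravel = 904 / (2.70 * 1000) = 0.334815 m3
Total solid + water volume = 0.924409 m3
Air = (1 - 0.924409) * 100 = 7.56%

7.56


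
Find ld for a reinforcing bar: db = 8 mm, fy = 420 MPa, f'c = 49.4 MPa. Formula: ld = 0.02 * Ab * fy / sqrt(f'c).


Ab = pi * 8^2 / 4 = 50.265 mm2
ld = 0.02 * 50.265 * 420 / sqrt(49.4)
= 60.1 mm

60.1


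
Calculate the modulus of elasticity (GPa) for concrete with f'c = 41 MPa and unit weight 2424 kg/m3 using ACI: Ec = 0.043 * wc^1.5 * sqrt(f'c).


Ec = 0.043 * 2424^1.5 * sqrt(41) / 1000
= 32.86 GPa

32.86


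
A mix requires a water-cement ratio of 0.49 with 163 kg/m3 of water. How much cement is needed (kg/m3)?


Cement = water / (w/c)
= 163 / 0.49
= 332.7 kg/m3

332.7


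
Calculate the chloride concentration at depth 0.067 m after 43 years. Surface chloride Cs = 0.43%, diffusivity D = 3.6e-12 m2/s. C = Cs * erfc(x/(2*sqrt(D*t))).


t_seconds = 43 * 365.25 * 24 * 3600 = 1356976800.0 s
arg = 0.067 / (2 * sqrt(3.6e-12 * 1356976800.0))
= 0.4793
erfc(0.4793) = 0.4979
C = 0.43 * 0.4979 = 0.2141%

0.2141


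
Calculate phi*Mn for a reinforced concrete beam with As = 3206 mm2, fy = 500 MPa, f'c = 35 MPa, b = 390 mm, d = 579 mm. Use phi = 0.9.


a = As * fy / (0.85 * f'c * b)
= 3206 * 500 / (0.85 * 35 * 390)
= 138.1599 mm
Mn = As * fy * (d - a/2) / 10^6
= 817.4019 kN-m
phi*Mn = 0.9 * 817.4019 = 735.66 kN-m

735.66


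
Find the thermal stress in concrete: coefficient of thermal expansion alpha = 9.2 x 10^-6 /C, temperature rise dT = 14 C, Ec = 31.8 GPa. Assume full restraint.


sigma = alpha * dT * Ec
= 9.2e-6 * 14 * 31.8 * 1000
= 4.096 MPa

4.096


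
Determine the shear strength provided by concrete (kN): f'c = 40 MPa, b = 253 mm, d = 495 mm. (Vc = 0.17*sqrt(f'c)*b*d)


Vc = 0.17 * sqrt(40) * 253 * 495 / 1000
= 134.65 kN

134.65


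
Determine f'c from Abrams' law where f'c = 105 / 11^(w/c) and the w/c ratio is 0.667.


f'c = 105 / 11^0.667
= 105 / 4.95
= 21.21 MPa

21.21


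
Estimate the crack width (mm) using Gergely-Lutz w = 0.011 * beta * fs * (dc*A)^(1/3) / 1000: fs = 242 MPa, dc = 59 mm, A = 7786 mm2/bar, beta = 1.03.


w = 0.011 * beta * fs * (dc * A)^(1/3) / 1000
= 0.011 * 1.03 * 242 * (59 * 7786)^(1/3) / 1000
= 0.212 mm

0.212


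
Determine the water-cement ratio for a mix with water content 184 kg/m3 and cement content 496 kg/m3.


w/c = water / cement
w/c = 184 / 496 = 0.371

0.371


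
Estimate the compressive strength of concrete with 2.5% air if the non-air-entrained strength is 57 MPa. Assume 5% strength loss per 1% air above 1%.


Strength loss = (2.5 - 1) * 5 = 7.5%
f'c = 57 * (1 - 7.5/100)
= 52.73 MPa

52.73


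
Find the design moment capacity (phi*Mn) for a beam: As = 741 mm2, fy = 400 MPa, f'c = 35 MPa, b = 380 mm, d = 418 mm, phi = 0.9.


a = As * fy / (0.85 * f'c * b)
= 741 * 400 / (0.85 * 35 * 380)
= 26.2185 mm
Mn = As * fy * (d - a/2) / 10^6
= 120.0096 kN-m
phi*Mn = 0.9 * 120.0096 = 108.01 kN-m

108.01


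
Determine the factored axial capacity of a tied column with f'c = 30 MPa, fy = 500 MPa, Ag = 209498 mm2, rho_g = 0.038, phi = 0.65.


Ast = rho * Ag = 0.038 * 209498 = 7960.924 mm2
phi*Pn = 0.65 * 0.80 * (0.85 * 30 * (209498 - 7960.924) + 500 * 7960.924) / 1000
= 4742.22 kN

4742.22


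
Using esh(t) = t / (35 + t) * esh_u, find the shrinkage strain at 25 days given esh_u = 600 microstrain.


esh(25) = 25 / (35 + 25) * 600
= 25 / 60 * 600
= 250.0 microstrain

250.0


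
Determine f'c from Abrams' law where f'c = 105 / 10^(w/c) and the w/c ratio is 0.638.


f'c = 105 / 10^0.638
= 105 / 4.345
= 24.17 MPa

24.17


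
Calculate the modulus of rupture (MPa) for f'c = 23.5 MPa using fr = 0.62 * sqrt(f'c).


fr = 0.62 * sqrt(23.5)
= 3.006 MPa

3.006


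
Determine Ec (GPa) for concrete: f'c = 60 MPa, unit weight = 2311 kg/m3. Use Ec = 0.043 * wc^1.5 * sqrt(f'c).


Ec = 0.043 * 2311^1.5 * sqrt(60) / 1000
= 37.0 GPa

37.0


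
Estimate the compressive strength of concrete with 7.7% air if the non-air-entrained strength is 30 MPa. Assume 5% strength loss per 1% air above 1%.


Strength loss = (7.7 - 1) * 5 = 33.5%
f'c = 30 * (1 - 33.5/100)
= 19.95 MPa

19.95


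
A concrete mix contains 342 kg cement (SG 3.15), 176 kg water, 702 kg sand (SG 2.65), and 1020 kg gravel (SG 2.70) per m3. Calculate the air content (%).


Vol cement = 342 / (3.15 * 1000) = 0.108571 m3
Vol water = 176 / 1000 = 0.176 m3
Vol sand = 702 / (2.65 * 1000) = 0.264906 m3
Vol gravel = 1020 / (2.70 * 1000) = 0.377778 m3
Total solid + water volume = 0.927255 m3
Air = (1 - 0.927255) * 100 = 7.27%

7.27


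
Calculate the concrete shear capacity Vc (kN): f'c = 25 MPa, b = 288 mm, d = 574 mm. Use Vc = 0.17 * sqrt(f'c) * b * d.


Vc = 0.17 * sqrt(25) * 288 * 574 / 1000
= 140.52 kN

140.52


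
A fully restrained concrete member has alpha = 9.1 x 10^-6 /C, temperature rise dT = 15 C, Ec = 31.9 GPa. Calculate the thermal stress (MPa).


sigma = alpha * dT * Ec
= 9.1e-6 * 15 * 31.9 * 1000
= 4.354 MPa

4.354


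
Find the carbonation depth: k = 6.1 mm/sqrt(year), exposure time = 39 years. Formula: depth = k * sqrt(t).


depth = k * sqrt(t)
= 6.1 * sqrt(39)
= 38.09 mm

38.09


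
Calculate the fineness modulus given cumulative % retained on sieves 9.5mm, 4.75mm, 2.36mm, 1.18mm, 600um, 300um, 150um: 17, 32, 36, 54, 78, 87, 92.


FM = sum(cumulative % retained) / 100
= 396 / 100
= 3.96

3.96


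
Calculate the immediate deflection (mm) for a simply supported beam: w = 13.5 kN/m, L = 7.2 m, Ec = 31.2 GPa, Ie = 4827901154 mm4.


Convert: L = 7.2 m = 7200 mm, Ec = 31.2 GPa = 31200 MPa
delta = 5 * 13.5 * 7200^4 / (384 * 31200 * 4827901154)
= 3.14 mm

3.14


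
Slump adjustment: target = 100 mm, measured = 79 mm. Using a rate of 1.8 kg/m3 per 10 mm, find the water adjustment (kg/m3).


Difference = 100 - 79 = 21 mm
Water adjustment = 21 * 1.8 / 10 = 3.8 kg/m3

3.8


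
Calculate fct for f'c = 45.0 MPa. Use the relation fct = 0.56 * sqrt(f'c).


fct = 0.56 * sqrt(45.0)
= 0.56 * 6.708
= 3.757 MPa

3.757


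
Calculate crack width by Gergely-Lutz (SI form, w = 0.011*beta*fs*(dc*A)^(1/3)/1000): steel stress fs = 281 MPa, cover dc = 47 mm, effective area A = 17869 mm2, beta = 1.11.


w = 0.011 * beta * fs * (dc * A)^(1/3) / 1000
= 0.011 * 1.11 * 281 * (47 * 17869)^(1/3) / 1000
= 0.324 mm

0.324


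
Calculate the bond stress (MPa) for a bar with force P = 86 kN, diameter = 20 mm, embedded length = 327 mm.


u = P / (pi * db * ld)
= 86 * 1000 / (pi * 20 * 327)
= 4.186 MPa

4.186


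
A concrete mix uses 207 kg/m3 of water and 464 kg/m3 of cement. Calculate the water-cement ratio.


w/c = water / cement
w/c = 207 / 464 = 0.446

0.446


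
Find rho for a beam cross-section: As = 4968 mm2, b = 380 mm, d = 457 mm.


rho = As / (b * d)
= 4968 / (380 * 457)
= 0.0286

0.0286


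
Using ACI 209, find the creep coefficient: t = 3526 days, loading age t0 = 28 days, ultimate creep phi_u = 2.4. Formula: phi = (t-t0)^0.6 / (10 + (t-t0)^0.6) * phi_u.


dt = 3526 - 28 = 3498
phi = 3498^0.6 / (10 + 3498^0.6) * 2.4
= 2.233

2.233


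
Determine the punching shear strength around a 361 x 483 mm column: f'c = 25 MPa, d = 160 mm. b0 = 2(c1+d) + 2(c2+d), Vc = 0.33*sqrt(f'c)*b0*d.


b0 = 2*(361 + 160) + 2*(483 + 160) = 2328 mm
Vc = 0.33 * sqrt(25) * 2328 * 160 / 1000
= 614.59 kN

614.59


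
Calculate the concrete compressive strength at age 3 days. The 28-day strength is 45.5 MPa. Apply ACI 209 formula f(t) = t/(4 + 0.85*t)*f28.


f(3) = 3 / (4 + 0.85 * 3) * 45.5
= 3 / 6.55 * 45.5
= 20.84 MPa

20.84


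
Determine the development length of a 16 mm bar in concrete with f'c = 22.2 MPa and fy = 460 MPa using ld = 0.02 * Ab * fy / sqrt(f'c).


Ab = pi * 16^2 / 4 = 201.062 mm2
ld = 0.02 * 201.062 * 460 / sqrt(22.2)
= 392.6 mm

392.6


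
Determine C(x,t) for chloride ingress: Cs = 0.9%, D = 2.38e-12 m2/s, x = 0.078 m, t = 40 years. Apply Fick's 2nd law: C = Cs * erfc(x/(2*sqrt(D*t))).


t_seconds = 40 * 365.25 * 24 * 3600 = 1262304000.0 s
arg = 0.078 / (2 * sqrt(2.38e-12 * 1262304000.0))
= 0.7115
erfc(0.7115) = 0.3143
C = 0.9 * 0.3143 = 0.2829%

0.2829


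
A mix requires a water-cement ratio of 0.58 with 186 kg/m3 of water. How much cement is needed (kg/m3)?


Cement = water / (w/c)
= 186 / 0.58
= 320.7 kg/m3

320.7


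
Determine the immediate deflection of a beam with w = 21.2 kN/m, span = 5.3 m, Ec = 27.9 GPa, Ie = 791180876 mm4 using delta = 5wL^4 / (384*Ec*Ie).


Convert: L = 5.3 m = 5300 mm, Ec = 27.9 GPa = 27900 MPa
delta = 5 * 21.2 * 5300^4 / (384 * 27900 * 791180876)
= 9.87 mm

9.87


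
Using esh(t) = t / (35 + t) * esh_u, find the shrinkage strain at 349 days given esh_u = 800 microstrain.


esh(349) = 349 / (35 + 349) * 800
= 349 / 384 * 800
= 727.1 microstrain

727.1


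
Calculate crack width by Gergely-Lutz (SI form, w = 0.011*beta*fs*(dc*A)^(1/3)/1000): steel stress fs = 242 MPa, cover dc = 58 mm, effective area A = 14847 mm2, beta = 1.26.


w = 0.011 * beta * fs * (dc * A)^(1/3) / 1000
= 0.011 * 1.26 * 242 * (58 * 14847)^(1/3) / 1000
= 0.319 mm

0.319


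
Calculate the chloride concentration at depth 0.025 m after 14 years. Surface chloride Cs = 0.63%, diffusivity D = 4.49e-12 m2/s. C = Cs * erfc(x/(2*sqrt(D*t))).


t_seconds = 14 * 365.25 * 24 * 3600 = 441806400.0 s
arg = 0.025 / (2 * sqrt(4.49e-12 * 441806400.0))
= 0.2807
erfc(0.2807) = 0.6914
C = 0.63 * 0.6914 = 0.4356%

0.4356


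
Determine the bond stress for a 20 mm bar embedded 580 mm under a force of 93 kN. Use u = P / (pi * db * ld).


u = P / (pi * db * ld)
= 93 * 1000 / (pi * 20 * 580)
= 2.552 MPa

2.552


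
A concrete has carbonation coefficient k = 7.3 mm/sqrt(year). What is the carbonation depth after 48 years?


depth = k * sqrt(t)
= 7.3 * sqrt(48)
= 50.58 mm

50.58


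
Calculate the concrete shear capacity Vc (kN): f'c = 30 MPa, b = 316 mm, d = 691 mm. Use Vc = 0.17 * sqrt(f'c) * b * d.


Vc = 0.17 * sqrt(30) * 316 * 691 / 1000
= 203.32 kN

203.32


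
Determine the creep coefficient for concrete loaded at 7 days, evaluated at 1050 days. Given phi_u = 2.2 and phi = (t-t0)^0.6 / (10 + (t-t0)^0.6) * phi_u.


dt = 1050 - 7 = 1043
phi = 1043^0.6 / (10 + 1043^0.6) * 2.2
= 1.906

1.906


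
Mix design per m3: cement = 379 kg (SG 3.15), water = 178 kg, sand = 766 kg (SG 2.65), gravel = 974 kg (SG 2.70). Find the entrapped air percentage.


Vol cement = 379 / (3.15 * 1000) = 0.120317 m3
Vol water = 178 / 1000 = 0.178 m3
Vol sand = 766 / (2.65 * 1000) = 0.289057 m3
Vol gravel = 974 / (2.70 * 1000) = 0.360741 m3
Total solid + water volume = 0.948115 m3
Air = (1 - 0.948115) * 100 = 5.19%

5.19


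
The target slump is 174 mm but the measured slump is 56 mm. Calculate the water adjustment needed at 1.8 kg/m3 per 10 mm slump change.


Difference = 174 - 56 = 118 mm
Water adjustment = 118 * 1.8 / 10 = 21.2 kg/m3

21.2


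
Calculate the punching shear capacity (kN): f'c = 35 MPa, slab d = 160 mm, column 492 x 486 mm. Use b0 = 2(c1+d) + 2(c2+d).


b0 = 2*(492 + 160) + 2*(486 + 160) = 2596 mm
Vc = 0.33 * sqrt(35) * 2596 * 160 / 1000
= 810.91 kN

810.91
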